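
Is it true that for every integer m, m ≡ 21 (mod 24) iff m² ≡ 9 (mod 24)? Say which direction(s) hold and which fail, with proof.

Only the forward direction holds.

(⇒) Suppose m ≡ 21 (mod 24). Write m = 24j + 21. Then (24j + 21)² = 576j² + 1008j + 441 = 24(24j² + 42j + 18) + 9, so m² ≡ 9 (mod 24).

(⇐) This fails: take m = 3. Then 3² = 9 ≡ 9 (mod 24), yet 3 ≡ 3 (mod 24), not 21.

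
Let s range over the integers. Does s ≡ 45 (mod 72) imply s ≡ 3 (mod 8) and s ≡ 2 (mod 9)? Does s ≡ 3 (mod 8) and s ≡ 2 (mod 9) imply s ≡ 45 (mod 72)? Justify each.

Neither direction holds.

(→) This fails: s = 45 gives 45 ≡ 45 (mod 72) but 45 ≡ 5 (mod 8), so the conjunction on the right does not hold.

(←) This fails: s = 11 satisfies both congruences on the right (11 ≡ 3 mod 8 and 11 ≡ 2 mod 9) yet 11 ≡ 11 (mod 72), not 45.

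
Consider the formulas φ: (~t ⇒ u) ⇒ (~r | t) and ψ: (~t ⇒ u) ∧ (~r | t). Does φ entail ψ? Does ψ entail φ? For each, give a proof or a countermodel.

(⇒) This fails. Under t = F, r = F, u = F, the left side is true but the right side is false.

(⇐) Assume the antecedent. If t is true, (~t ⇒ u) ⇒ (~r | t) reduces to true regardless of the other variables. If t is false, the antecedent forces (t = F, r = F, u = T), and (~t ⇒ u) ⇒ (~r | t) holds there. Either way (~t ⇒ u) ⇒ (~r | t) holds.

Not equivalent: only (⇐) holds.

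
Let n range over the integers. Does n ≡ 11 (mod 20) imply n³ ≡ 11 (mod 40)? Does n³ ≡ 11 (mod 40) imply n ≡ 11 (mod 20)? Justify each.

(⇐) The residues r modulo 40 with r³ ≡ 11 (mod 40) are exactly {11}, and each is ≡ 11 (mod 20).

(⇒) This fails: take n = 31. Then 31 ≡ 11 (mod 20), but 31³ = 29791 ≡ 31 (mod 40), not 11.

(⇒) fails; (⇐) holds.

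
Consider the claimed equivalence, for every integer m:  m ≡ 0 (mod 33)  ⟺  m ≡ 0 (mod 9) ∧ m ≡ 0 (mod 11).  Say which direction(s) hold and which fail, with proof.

[⇒] This fails: m = 33 gives 33 ≡ 0 (mod 33) but 33 ≡ 6 (mod 9), so the conjunction on the right does not hold.

[⇐] Conversely, if m ≡ 0 (mod 9) and m ≡ 0 (mod 11), then by the Chinese remainder theorem m ≡ 0 (mod 99). Since 0 ≡ 0 (mod 33) and 33 ∣ 99, we get m ≡ 0 (mod 33).

Only the reverse direction holds.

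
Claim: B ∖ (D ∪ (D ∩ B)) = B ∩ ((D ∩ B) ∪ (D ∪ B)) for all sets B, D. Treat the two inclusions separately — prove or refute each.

(⊆) Let x ∈ B ∖ (D ∪ (D ∩ B)). Then x ∈ B and x ∉ D, from which x ∈ B ∩ ((D ∩ B) ∪ (D ∪ B)).

(⊇) This inclusion fails. Take B = {1}, D = {1}; then 1 ∈ B ∩ ((D ∩ B) ∪ (D ∪ B)) but 1 ∉ B ∖ (D ∪ (D ∩ B)).

Only the forward inclusion holds.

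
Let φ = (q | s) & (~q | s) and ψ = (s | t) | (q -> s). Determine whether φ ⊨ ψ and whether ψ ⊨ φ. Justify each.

(→) Assume the antecedent. If q is true, the antecedent forces (q = T, t = F, s = T) or (q = T, t = T, s = T), and (s | t) | (q -> s) holds there. If q is false, (s | t) | (q -> s) reduces to true regardless of the other variables. Either way (s | t) | (q -> s) holds.

(←) This fails. Under q = F, t = F, s = F, the left side is false but the right side is true.

Only the forward direction holds.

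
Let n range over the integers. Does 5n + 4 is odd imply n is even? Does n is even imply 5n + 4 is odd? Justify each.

(⇒) This fails: n = 3 gives 5n + 4 = 19, which is odd, but 3 is odd, not even.

(⇐) This also fails: n = 0 is even, but 5n + 4 = 4 is even, not odd.

(⇒) fails and (⇐) fails.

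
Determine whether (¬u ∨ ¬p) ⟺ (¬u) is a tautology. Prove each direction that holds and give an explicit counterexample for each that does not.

(→) This fails. Under u = T, p = F, the left side is true but the right side is false.

(←) Assume the antecedent. If u is true, the antecedent cannot hold. If u is false, ¬u ∨ ¬p reduces to true regardless of the other variables. Either way ¬u ∨ ¬p holds.

(⇒) fails; (⇐) holds.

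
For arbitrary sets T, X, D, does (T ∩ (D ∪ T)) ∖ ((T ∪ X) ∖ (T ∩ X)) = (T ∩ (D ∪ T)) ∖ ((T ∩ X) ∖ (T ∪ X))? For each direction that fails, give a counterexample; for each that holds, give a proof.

Forward inclusion. Let x ∈ (T ∩ (D ∪ T)) ∖ ((T ∪ X) ∖ (T ∩ X)). Then either x ∈ T ∩ X and x ∉ D; or x ∈ T ∩ X ∩ D. In each case x ∈ (T ∩ (D ∪ T)) ∖ ((T ∩ X) ∖ (T ∪ X)), so (T ∩ (D ∪ T)) ∖ ((T ∪ X) ∖ (T ∩ X)) ⊆ (T ∩ (D ∪ T)) ∖ ((T ∩ X) ∖ (T ∪ X)).

Reverse inclusion. This inclusion fails. Take T = {1}, X = ∅, D = ∅; then 1 ∈ (T ∩ (D ∪ T)) ∖ ((T ∩ X) ∖ (T ∪ X)) but 1 ∉ (T ∩ (D ∪ T)) ∖ ((T ∪ X) ∖ (T ∩ X)).

(⊆) holds; (⊇) fails.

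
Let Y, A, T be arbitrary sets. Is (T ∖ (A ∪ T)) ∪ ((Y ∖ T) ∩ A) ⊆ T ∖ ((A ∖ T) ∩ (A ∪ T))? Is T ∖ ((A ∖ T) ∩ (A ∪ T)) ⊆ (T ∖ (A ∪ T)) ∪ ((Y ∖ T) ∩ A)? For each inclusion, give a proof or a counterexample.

(⊆) fails and (⊇) fails.

(⊆) This inclusion fails. Take Y = {1}, A = {1}, T = ∅; then 1 ∈ (T ∖ (A ∪ T)) ∪ ((Y ∖ T) ∩ A) but 1 ∉ T ∖ ((A ∖ T) ∩ (A ∪ T)).

(⊇) This inclusion fails. Take Y = ∅, A = ∅, T = {1}; then 1 ∈ T ∖ ((A ∖ T) ∩ (A ∪ T)) but 1 ∉ (T ∖ (A ∪ T)) ∪ ((Y ∖ T) ∩ A).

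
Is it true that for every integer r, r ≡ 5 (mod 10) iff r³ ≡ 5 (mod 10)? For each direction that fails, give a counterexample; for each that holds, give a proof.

The biconditional holds.

[⇒] Suppose r ≡ 5 (mod 10). Write r = 10j + 5. Then (10j + 5)³ = 1000j³ + 1500j² + 750j + 125 = 10(100j³ + 150j² + 75j + 12) + 5, so r³ ≡ 5 (mod 10).

[⇐] For the converse, argue contrapositively. If r ≢ 5 (mod 10), then r is congruent to one of 0, 1, 2, 3, 4, 6, 7, 8, 9 modulo 10, and these give r³ ≡ 0, 1, 8, 7, 4, 6, 3, 2, 9 respectively — never 5.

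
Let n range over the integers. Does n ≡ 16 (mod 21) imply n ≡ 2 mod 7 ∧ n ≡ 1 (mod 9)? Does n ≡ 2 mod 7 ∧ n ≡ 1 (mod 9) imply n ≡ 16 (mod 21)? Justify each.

(⇒) fails; (⇐) holds.

(→) This fails: n = 16 gives 16 ≡ 16 (mod 21) but 16 ≡ 7 (mod 9), so the conjunction on the right does not hold.

(←) Conversely, if n ≡ 2 (mod 7) and n ≡ 1 (mod 9), then by the Chinese remainder theorem n ≡ 37 (mod 63). Since 37 ≡ 16 (mod 21) and 21 ∣ 63, we get n ≡ 16 (mod 21).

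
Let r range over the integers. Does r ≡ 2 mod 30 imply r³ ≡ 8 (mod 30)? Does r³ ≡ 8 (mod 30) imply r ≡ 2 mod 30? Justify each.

[⇒] Suppose r ≡ 2 mod 30. Write r = 30j + 2. Then (30j + 2)³ = 27000j³ + 5400j² + 360j + 8 = 30(900j³ + 180j² + 12j) + 8, so r³ ≡ 8 (mod 30).

[⇐] Conversely, suppose r³ ≡ 8 (mod 30). The only residue r in {0, …, 29} with r³ ≡ 8 (mod 30) is r = 2, so r ≡ 2 (mod 30).

The biconditional holds.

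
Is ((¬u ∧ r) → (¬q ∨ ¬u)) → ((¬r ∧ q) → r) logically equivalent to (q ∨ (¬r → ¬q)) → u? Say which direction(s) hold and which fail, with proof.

Neither implication holds.

(→) This fails. Under u = F, q = F, r = F, the left side is true but the right side is false.

(←) This fails. Under u = T, q = T, r = F, the left side is false but the right side is true.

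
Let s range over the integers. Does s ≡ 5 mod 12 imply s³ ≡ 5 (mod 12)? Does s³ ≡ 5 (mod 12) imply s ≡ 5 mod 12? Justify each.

Both directions hold; the statement is true.

Forward direction. Suppose s ≡ 5 mod 12. Write s = 12j + 5. Then (12j + 5)³ = 1728j³ + 2160j² + 900j + 125 = 12(144j³ + 180j² + 75j + 10) + 5, so s³ ≡ 5 (mod 12).

Converse. Suppose s³ ≡ 5 (mod 12). The only residue r in {0, …, 11} with r³ ≡ 5 (mod 12) is r = 5, so s ≡ 5 (mod 12).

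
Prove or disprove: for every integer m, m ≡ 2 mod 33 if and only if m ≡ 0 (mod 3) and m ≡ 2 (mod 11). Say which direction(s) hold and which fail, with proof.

Neither direction holds.

[⇒] This fails: m = 2 gives 2 ≡ 2 (mod 33) but 2 ≡ 2 (mod 3), so the conjunction on the right does not hold.

[⇐] This fails: m = 24 satisfies both congruences on the right (24 ≡ 0 mod 3 and 24 ≡ 2 mod 11) yet 24 ≡ 24 (mod 33), not 2.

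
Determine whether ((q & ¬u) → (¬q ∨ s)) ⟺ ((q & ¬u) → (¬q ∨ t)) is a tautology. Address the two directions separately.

(⇒) This fails. Under q = T, s = T, t = F, u = F, the left side is true but the right side is false.

(⇐) This fails. Under q = T, s = F, t = T, u = F, the left side is false but the right side is true.

Both directions fail.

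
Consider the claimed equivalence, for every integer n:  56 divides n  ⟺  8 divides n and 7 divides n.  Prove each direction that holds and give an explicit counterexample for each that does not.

Equivalent; both directions hold.

(⇒) If 56 ∣ n, write n = 56q. Since 56 = 7·8, n = 8·(7q), so 8 ∣ n; and since 56 = 8·7, n = 7·(8q), so 7 ∣ n.

(⇐) Suppose 8 ∣ n and 7 ∣ n. Any common multiple of 8 and 7 is a multiple of their lcm; here gcd(8, 7) = 1, so lcm(8, 7) = 8·7 = 56, so 56 ∣ n.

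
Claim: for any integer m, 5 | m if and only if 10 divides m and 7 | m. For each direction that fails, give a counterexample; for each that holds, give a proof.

[⇐] Suppose 10 ∣ m and 7 ∣ m. Any common multiple of 10 and 7 is a multiple of their lcm; here gcd(10, 7) = 1, so lcm(10, 7) = 10·7 = 70, so 70 ∣ m. Since 5 ∣ 70, it follows that 5 ∣ m.

[⇒] This fails: take m = 5. Certainly 5 ∣ 5, but 10 ∤ 5.

(⇒) fails; (⇐) holds.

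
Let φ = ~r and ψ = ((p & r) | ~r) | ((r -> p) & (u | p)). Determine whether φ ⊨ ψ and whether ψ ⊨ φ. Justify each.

(→) Assume the antecedent. If r is true, the antecedent cannot hold. If r is false, the consequent reduces to true regardless of the other variables. Either way the consequent holds.

(←) This fails. Under r = T, u = F, p = T, the left side is false but the right side is true.

The forward direction holds; the converse fails.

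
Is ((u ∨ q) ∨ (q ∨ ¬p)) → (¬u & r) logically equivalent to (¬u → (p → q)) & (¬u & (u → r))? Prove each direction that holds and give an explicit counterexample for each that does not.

[⇒] This fails. Under r = F, q = F, p = T, u = F, the left side is true but the right side is false.

[⇐] This fails. Under r = F, q = F, p = F, u = F, the left side is false but the right side is true.

(⇒) fails and (⇐) fails.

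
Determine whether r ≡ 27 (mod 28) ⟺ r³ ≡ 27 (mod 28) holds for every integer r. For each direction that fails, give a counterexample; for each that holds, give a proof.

[⇐] This fails: take r = 3. Then 3³ = 27 ≡ 27 (mod 28), yet 3 ≡ 3 (mod 28), not 27.

[⇒] Suppose r ≡ 27 (mod 28). Write r = 28j + 27. Then (28j + 27)³ = 21952j³ + 63504j² + 61236j + 19683 = 28(784j³ + 2268j² + 2187j + 702) + 27, so r³ ≡ 27 (mod 28).

The forward direction holds; the converse fails.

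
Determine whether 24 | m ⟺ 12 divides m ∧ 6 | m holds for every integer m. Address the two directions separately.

(⇒) If 24 ∣ m, write m = 24q. Since 24 = 2·12, m = 12·(2q), so 12 ∣ m; and since 24 = 4·6, m = 6·(4q), so 6 ∣ m.

(⇐) This fails: take m = 12. Both 12 ∣ 12 and 6 ∣ 12, yet 12 is not a multiple of 24 (since 12 = 0·24 + 12), so 24 ∤ 12.

Only the forward implication holds.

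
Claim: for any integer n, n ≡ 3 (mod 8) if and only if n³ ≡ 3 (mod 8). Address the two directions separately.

Both directions hold; the statement is true.

(←) For the converse, argue contrapositively. If n ≢ 3 (mod 8), then n is congruent to one of 0, 1, 2, 4, 5, 6, 7 modulo 8, and these give n³ ≡ 0, 1, 0, 0, 5, 0, 7 respectively — never 3.

(→) Suppose n ≡ 3 (mod 8). Write n = 8j + 3. Then (8j + 3)³ = 512j³ + 576j² + 216j + 27 = 8(64j³ + 72j² + 27j + 3) + 3, so n³ ≡ 3 (mod 8).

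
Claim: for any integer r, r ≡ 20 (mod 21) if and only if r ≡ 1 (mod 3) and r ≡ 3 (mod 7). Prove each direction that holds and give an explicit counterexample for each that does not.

Neither direction holds.

Forward direction. This fails: r = 20 gives 20 ≡ 20 (mod 21) but 20 ≡ 2 (mod 3), so the conjunction on the right does not hold.

Converse. This fails: r = 10 satisfies both congruences on the right (10 ≡ 1 mod 3 and 10 ≡ 3 mod 7) yet 10 ≡ 10 (mod 21), not 20.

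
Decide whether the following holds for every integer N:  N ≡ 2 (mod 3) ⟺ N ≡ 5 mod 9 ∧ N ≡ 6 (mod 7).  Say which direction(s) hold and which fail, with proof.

The forward direction fails; the converse holds.

(→) This fails: N = 2 gives 2 ≡ 2 (mod 3) but 2 ≡ 2 (mod 9), so the conjunction on the right does not hold.

(←) Conversely, if N ≡ 5 (mod 9) and N ≡ 6 (mod 7), then by the Chinese remainder theorem N ≡ 41 (mod 63). Since 41 ≡ 2 (mod 3) and 3 ∣ 63, we get N ≡ 2 (mod 3).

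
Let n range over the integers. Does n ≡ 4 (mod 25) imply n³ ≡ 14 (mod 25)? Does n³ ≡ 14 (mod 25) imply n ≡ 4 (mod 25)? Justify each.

[⇒] Suppose n ≡ 4 (mod 25). Write n = 25j + 4. Then (25j + 4)³ = 15625j³ + 7500j² + 1200j + 64 = 25(625j³ + 300j² + 48j + 2) + 14, so n³ ≡ 14 (mod 25).

[⇐] Conversely, suppose n³ ≡ 14 (mod 25). The only residue r in {0, …, 24} with r³ ≡ 14 (mod 25) is r = 4, so n ≡ 4 (mod 25).

Both implications hold.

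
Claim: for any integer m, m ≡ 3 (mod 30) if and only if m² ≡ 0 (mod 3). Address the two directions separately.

The forward direction holds; the converse fails.

Converse. This fails: take m = 0. Then 0² = 0 ≡ 0 (mod 3), yet 0 ≡ 0 (mod 30), not 3.

Forward direction. Suppose m ≡ 3 (mod 30). Then m² ≡ 3² = 9 (mod 30), and since 3 ∣ 30, also m² ≡ 0 (mod 3).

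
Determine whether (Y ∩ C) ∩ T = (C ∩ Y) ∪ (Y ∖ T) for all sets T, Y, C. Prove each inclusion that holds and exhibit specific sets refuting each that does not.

(⊆) Let x ∈ (Y ∩ C) ∩ T. Then x ∈ T ∩ Y ∩ C, from which x ∈ (C ∩ Y) ∪ (Y ∖ T).

(⊇) This inclusion fails. Take T = ∅, Y = {1}, C = ∅; then 1 ∈ (C ∩ Y) ∪ (Y ∖ T) but 1 ∉ (Y ∩ C) ∩ T.

Only the forward inclusion holds.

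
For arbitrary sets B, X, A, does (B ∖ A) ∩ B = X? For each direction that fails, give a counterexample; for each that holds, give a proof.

Neither inclusion holds.

Forward inclusion. This inclusion fails. Take B = {1}, X = ∅, A = ∅; then 1 ∈ (B ∖ A) ∩ B but 1 ∉ X.

Reverse inclusion. This inclusion fails. Take B = ∅, X = {1}, A = ∅; then 1 ∈ X but 1 ∉ (B ∖ A) ∩ B.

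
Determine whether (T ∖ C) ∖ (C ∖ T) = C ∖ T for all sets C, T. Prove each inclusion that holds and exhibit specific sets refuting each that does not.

Neither inclusion holds.

Forward inclusion. This inclusion fails. Take C = ∅, T = {1}; then 1 ∈ (T ∖ C) ∖ (C ∖ T) but 1 ∉ C ∖ T.

Reverse inclusion. This inclusion fails. Take C = {1}, T = ∅; then 1 ∈ C ∖ T but 1 ∉ (T ∖ C) ∖ (C ∖ T).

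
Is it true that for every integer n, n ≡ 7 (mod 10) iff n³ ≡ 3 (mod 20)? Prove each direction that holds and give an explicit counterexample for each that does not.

(⟹) This fails: take n = 17. Then 17 ≡ 7 (mod 10), but 17³ = 4913 ≡ 13 (mod 20), not 3.

(⟸) Conversely, the residues r modulo 20 with r³ ≡ 3 (mod 20) are exactly {7}, and each is ≡ 7 (mod 10).

Not equivalent: only (⇐) holds.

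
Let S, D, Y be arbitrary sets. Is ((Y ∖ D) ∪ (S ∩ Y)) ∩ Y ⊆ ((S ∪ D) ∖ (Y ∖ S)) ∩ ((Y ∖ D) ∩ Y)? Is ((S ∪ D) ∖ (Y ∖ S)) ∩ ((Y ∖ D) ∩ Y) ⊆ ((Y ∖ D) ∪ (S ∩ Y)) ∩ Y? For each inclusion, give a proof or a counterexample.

(⊆) This inclusion fails. Take S = ∅, D = ∅, Y = {1}; then 1 ∈ ((Y ∖ D) ∪ (S ∩ Y)) ∩ Y but 1 ∉ ((S ∪ D) ∖ (Y ∖ S)) ∩ ((Y ∖ D) ∩ Y).

(⊇) Let x ∈ ((S ∪ D) ∖ (Y ∖ S)) ∩ ((Y ∖ D) ∩ Y). Then x ∈ S ∩ Y and x ∉ D, from which x ∈ ((Y ∖ D) ∪ (S ∩ Y)) ∩ Y.

(⊆) fails; (⊇) holds.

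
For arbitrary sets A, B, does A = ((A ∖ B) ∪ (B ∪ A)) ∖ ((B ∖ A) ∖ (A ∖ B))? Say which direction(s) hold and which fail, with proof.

(⟹) Let x ∈ A. Then either x ∈ A and x ∉ B; or x ∈ A ∩ B. In each case x ∈ ((A ∖ B) ∪ (B ∪ A)) ∖ ((B ∖ A) ∖ (A ∖ B)), so A ⊆ ((A ∖ B) ∪ (B ∪ A)) ∖ ((B ∖ A) ∖ (A ∖ B)).

(⟸) Let x ∈ ((A ∖ B) ∪ (B ∪ A)) ∖ ((B ∖ A) ∖ (A ∖ B)). Then either x ∈ A and x ∉ B; or x ∈ A ∩ B. In each case x ∈ A, so ((A ∖ B) ∪ (B ∪ A)) ∖ ((B ∖ A) ∖ (A ∖ B)) ⊆ A.

The two sets are equal.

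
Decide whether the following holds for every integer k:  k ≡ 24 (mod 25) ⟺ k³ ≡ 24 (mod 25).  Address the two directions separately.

Forward direction. Suppose k ≡ 24 (mod 25). Write k = 25j + 24. Then (25j + 24)³ = 15625j³ + 45000j² + 43200j + 13824 = 25(625j³ + 1800j² + 1728j + 552) + 24, so k³ ≡ 24 (mod 25).

Converse. Suppose k³ ≡ 24 (mod 25). The only residue r in {0, …, 24} with r³ ≡ 24 (mod 25) is r = 24, so k ≡ 24 (mod 25).

Equivalent; both directions hold.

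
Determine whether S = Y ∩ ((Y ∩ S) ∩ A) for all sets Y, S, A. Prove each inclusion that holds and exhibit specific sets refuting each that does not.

(⟹) This inclusion fails. Take Y = ∅, S = {1}, A = ∅; then 1 ∈ S but 1 ∉ Y ∩ ((Y ∩ S) ∩ A).

(⟸) Let x ∈ Y ∩ ((Y ∩ S) ∩ A). Then x ∈ Y ∩ S ∩ A, from which x ∈ S.

Only the reverse inclusion holds.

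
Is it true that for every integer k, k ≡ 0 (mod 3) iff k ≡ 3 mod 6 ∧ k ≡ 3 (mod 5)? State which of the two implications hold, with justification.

(⇒) This fails: k = 0 gives 0 ≡ 0 (mod 3) but 0 ≡ 0 (mod 6), so the conjunction on the right does not hold.

(⇐) Conversely, if k ≡ 3 (mod 6) and k ≡ 3 (mod 5), then by the Chinese remainder theorem k ≡ 3 (mod 30). Since 3 ≡ 0 (mod 3) and 3 ∣ 30, we get k ≡ 0 (mod 3).

The forward direction fails; the converse holds.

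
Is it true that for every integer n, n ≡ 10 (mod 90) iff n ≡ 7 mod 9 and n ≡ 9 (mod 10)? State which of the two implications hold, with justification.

Neither direction holds.

(⟹) This fails: n = 10 gives 10 ≡ 10 (mod 90) but 10 ≡ 1 (mod 9), so the conjunction on the right does not hold.

(⟸) This fails: n = 79 satisfies both congruences on the right (79 ≡ 7 mod 9 and 79 ≡ 9 mod 10) yet 79 ≡ 79 (mod 90), not 10.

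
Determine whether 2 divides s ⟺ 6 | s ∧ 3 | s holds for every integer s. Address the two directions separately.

The forward direction fails; the converse holds.

(⟹) This fails: take s = 2. Certainly 2 ∣ 2, but 6 ∤ 2.

(⟸) Suppose 6 ∣ s and 3 ∣ s. Any common multiple of 6 and 3 is a multiple of their lcm; here lcm(6, 3) = 6·3/gcd(6, 3) = 18/3 = 6, so 6 ∣ s. Since 2 ∣ 6, it follows that 2 ∣ s.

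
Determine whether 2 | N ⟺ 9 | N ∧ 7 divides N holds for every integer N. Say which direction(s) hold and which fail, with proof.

(⇒) This fails: take N = 2. Certainly 2 ∣ 2, but 9 ∤ 2.

(⇐) This fails: take N = 63. Both 9 ∣ 63 and 7 ∣ 63, yet 63 is not a multiple of 2 (since 63 = 31·2 + 1), so 2 ∤ 63.

Both directions fail.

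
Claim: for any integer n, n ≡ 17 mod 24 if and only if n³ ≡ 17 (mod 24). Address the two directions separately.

[⇒] Suppose n ≡ 17 mod 24. Write n = 24j + 17. Then (24j + 17)³ = 13824j³ + 29376j² + 20808j + 4913 = 24(576j³ + 1224j² + 867j + 204) + 17, so n³ ≡ 17 (mod 24).

[⇐] Conversely, suppose n³ ≡ 17 (mod 24). The only residue r in {0, …, 23} with r³ ≡ 17 (mod 24) is r = 17, so n ≡ 17 (mod 24).

Equivalent; both directions hold.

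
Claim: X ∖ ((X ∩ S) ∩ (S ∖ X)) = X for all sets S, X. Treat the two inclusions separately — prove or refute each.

(⟹) Let x ∈ X ∖ ((X ∩ S) ∩ (S ∖ X)). Then either x ∈ X and x ∉ S; or x ∈ S ∩ X. In each case x ∈ X, so X ∖ ((X ∩ S) ∩ (S ∖ X)) ⊆ X.

(⟸) Let x ∈ X. Then either x ∈ X and x ∉ S; or x ∈ S ∩ X. In each case x ∈ X ∖ ((X ∩ S) ∩ (S ∖ X)), so X ⊆ X ∖ ((X ∩ S) ∩ (S ∖ X)).

Both inclusions hold; the sets are equal.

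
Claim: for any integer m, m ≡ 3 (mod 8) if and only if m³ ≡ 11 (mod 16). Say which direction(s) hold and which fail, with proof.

Not equivalent: only (⇐) holds.

(⟹) This fails: take m = 11. Then 11 ≡ 3 (mod 8), but 11³ = 1331 ≡ 3 (mod 16), not 11.

(⟸) Conversely, the residues r modulo 16 with r³ ≡ 11 (mod 16) are exactly {3}, and each is ≡ 3 (mod 8).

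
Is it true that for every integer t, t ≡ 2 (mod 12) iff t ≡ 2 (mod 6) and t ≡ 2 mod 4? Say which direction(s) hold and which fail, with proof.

Both implications hold.

(⇒) Suppose t ≡ 2 (mod 12); write t = 12j + 2. Since 6 ∣ 12, reducing mod 6 gives t ≡ 2 (mod 6); since 4 ∣ 12, reducing mod 4 gives t ≡ 2 (mod 4).

(⇐) Conversely, if t ≡ 2 (mod 6) and t ≡ 2 (mod 4), then by the Chinese remainder theorem t ≡ 2 (mod 12). This is exactly t ≡ 2 (mod 12).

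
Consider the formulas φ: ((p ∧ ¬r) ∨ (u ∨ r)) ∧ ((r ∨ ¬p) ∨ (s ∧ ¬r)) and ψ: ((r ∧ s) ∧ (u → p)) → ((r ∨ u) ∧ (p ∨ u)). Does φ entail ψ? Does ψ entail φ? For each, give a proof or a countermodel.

Neither direction holds.

(→) This fails. Under s = T, r = T, u = F, p = F, the left side is true but the right side is false.

(←) This fails. Under s = F, r = F, u = F, p = F, the left side is false but the right side is true.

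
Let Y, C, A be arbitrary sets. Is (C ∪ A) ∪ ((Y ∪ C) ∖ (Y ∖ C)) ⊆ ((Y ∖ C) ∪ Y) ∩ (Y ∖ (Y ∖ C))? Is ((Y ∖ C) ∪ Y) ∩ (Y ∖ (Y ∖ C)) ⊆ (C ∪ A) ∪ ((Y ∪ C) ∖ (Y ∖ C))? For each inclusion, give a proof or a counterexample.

(⊆) fails; (⊇) holds.

(⊆) This inclusion fails. Take Y = ∅, C = {1}, A = ∅; then 1 ∈ (C ∪ A) ∪ ((Y ∪ C) ∖ (Y ∖ C)) but 1 ∉ ((Y ∖ C) ∪ Y) ∩ (Y ∖ (Y ∖ C)).

(⊇) Let x ∈ ((Y ∖ C) ∪ Y) ∩ (Y ∖ (Y ∖ C)). Then either x ∈ Y ∩ C and x ∉ A; or x ∈ Y ∩ C ∩ A. In each case x ∈ (C ∪ A) ∪ ((Y ∪ C) ∖ (Y ∖ C)), so ((Y ∖ C) ∪ Y) ∩ (Y ∖ (Y ∖ C)) ⊆ (C ∪ A) ∪ ((Y ∪ C) ∖ (Y ∖ C)).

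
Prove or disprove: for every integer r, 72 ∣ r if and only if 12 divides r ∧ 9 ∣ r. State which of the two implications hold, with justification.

(⇒) If 72 ∣ r, write r = 72q. Since 72 = 6·12, r = 12·(6q), so 12 ∣ r; and since 72 = 8·9, r = 9·(8q), so 9 ∣ r.

(⇐) This fails: take r = 36. Both 12 ∣ 36 and 9 ∣ 36, yet 36 is not a multiple of 72 (since 36 = 0·72 + 36), so 72 ∤ 36.

The forward direction holds; the converse fails.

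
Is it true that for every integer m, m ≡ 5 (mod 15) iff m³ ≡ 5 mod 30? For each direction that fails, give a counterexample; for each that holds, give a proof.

Not equivalent: only (⇐) holds.

(→) This fails: take m = 20. Then 20 ≡ 5 (mod 15), but 20³ = 8000 ≡ 20 (mod 30), not 5.

(←) Conversely, the residues r modulo 30 with r³ ≡ 5 (mod 30) are exactly {5}, and each is ≡ 5 (mod 15).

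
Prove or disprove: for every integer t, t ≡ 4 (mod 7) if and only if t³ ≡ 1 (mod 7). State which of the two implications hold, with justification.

(⇒) Suppose t ≡ 4 (mod 7). Write t = 7j + 4. Then (7j + 4)³ = 343j³ + 588j² + 336j + 64 = 7(49j³ + 84j² + 48j + 9) + 1, so t³ ≡ 1 (mod 7).

(⇐) This fails: take t = 1. Then 1³ = 1 ≡ 1 (mod 7), yet 1 ≡ 1 (mod 7), not 4.

Not equivalent: only (⇒) holds.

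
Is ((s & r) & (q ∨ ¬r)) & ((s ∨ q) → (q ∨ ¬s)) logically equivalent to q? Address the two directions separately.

The forward direction holds; the converse fails.

Forward direction. Assume the antecedent. If s is true, the antecedent forces (s = T, r = T, q = T), and q holds there. If s is false, the antecedent cannot hold. Either way q holds.

Converse. This fails. Under s = F, r = F, q = T, the left side is false but the right side is true.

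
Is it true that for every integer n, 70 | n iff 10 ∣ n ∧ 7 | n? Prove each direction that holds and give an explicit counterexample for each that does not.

Both directions hold; the statement is true.

(⇒) If 70 ∣ n, write n = 70q. Since 70 = 7·10, n = 10·(7q), so 10 ∣ n; and since 70 = 10·7, n = 7·(10q), so 7 ∣ n.

(⇐) Suppose 10 ∣ n and 7 ∣ n. Any common multiple of 10 and 7 is a multiple of their lcm; here gcd(10, 7) = 1, so lcm(10, 7) = 10·7 = 70, so 70 ∣ n.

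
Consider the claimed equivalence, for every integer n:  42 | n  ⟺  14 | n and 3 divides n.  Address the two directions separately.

Both directions hold.

Forward direction. If 42 ∣ n, write n = 42q. Since 42 = 3·14, n = 14·(3q), so 14 ∣ n; and since 42 = 14·3, n = 3·(14q), so 3 ∣ n.

Converse. Suppose 14 ∣ n and 3 ∣ n. Any common multiple of 14 and 3 is a multiple of their lcm; here gcd(14, 3) = 1, so lcm(14, 3) = 14·3 = 42, so 42 ∣ n.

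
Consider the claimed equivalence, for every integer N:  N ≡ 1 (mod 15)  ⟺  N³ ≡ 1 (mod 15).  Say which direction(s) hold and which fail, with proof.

The biconditional holds.

(⟹) Suppose N ≡ 1 (mod 15). Write N = 15j + 1. Then (15j + 1)³ = 3375j³ + 675j² + 45j + 1 = 15(225j³ + 45j² + 3j) + 1, so N³ ≡ 1 (mod 15).

(⟸) Conversely, suppose N³ ≡ 1 (mod 15). The only residue r in {0, …, 14} with r³ ≡ 1 (mod 15) is r = 1, so N ≡ 1 (mod 15).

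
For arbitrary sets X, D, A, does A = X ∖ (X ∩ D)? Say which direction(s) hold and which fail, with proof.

(⊆) This inclusion fails. Take X = ∅, D = ∅, A = {1}; then 1 ∈ A but 1 ∉ X ∖ (X ∩ D).

(⊇) This inclusion fails. Take X = {1}, D = ∅, A = ∅; then 1 ∈ X ∖ (X ∩ D) but 1 ∉ A.

(⊆) fails and (⊇) fails.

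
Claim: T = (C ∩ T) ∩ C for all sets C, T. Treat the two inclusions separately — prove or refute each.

The sets are not equal: only the reverse inclusion holds.

(⟸) Let x ∈ (C ∩ T) ∩ C. Then x ∈ C ∩ T, from which x ∈ T.

(⟹) This inclusion fails. Take C = ∅, T = {1}; then 1 ∈ T but 1 ∉ (C ∩ T) ∩ C.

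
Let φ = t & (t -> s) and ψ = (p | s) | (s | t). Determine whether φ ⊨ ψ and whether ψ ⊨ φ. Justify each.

[⇒] Assume the antecedent. If p is true, (p | s) | (s | t) reduces to true regardless of the other variables. If p is false, the antecedent forces (p = F, s = T, t = T), and (p | s) | (s | t) holds there. Either way (p | s) | (s | t) holds.

[⇐] This fails. Under p = T, s = F, t = F, the left side is false but the right side is true.

Not equivalent: only (⇒) holds.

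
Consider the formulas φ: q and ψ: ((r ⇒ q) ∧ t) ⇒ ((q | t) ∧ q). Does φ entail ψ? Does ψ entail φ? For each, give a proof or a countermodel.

Not equivalent: only (⇒) holds.

(⟹) Assume the antecedent. If r is true, ((r ⇒ q) ∧ t) ⇒ ((q | t) ∧ q) reduces to true regardless of the other variables. If r is false, the antecedent forces (r = F, q = T, t = F) or (r = F, q = T, t = T), and ((r ⇒ q) ∧ t) ⇒ ((q | t) ∧ q) holds there. Either way ((r ⇒ q) ∧ t) ⇒ ((q | t) ∧ q) holds.

(⟸) This fails. Under r = F, q = F, t = F, the left side is false but the right side is true.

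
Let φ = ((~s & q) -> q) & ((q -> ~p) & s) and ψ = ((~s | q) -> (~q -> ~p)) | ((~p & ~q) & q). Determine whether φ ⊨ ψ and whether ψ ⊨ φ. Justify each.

Only the forward implication holds.

(⟸) This fails. Under q = F, s = F, p = F, the left side is false but the right side is true.

(⟹) Assume the antecedent. If q is true, the consequent reduces to true regardless of the other variables. If q is false, the antecedent forces (q = F, s = T, p = F) or (q = F, s = T, p = T), and the consequent holds there. Either way the consequent holds.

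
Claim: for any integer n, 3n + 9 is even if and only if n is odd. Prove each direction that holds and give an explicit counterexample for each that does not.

(←) Suppose n is odd; write n = 2j + 1. Then 3n + 9 = 3·(2j + 1) + 9 = 2·3j + 12, which is even.

(→) Suppose 3n + 9 is even. Since 3 is odd, 3n and n have the same parity, so 3n + 9 ≡ n + 9 (mod 2). As 9 is odd, 3n + 9 is even exactly when n is odd. Thus n is odd.

Both implications hold.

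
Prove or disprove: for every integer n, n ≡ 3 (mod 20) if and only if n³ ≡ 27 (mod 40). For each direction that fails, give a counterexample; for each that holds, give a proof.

(⟹) This fails: take n = 23. Then 23 ≡ 3 (mod 20), but 23³ = 12167 ≡ 7 (mod 40), not 27.

(⟸) Conversely, the residues r modulo 40 with r³ ≡ 27 (mod 40) are exactly {3}, and each is ≡ 3 (mod 20).

Only the reverse direction holds.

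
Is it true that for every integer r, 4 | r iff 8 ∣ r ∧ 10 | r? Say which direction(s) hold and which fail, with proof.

(←) Suppose 8 ∣ r and 10 ∣ r. Any common multiple of 8 and 10 is a multiple of their lcm; here lcm(8, 10) = 8·10/gcd(8, 10) = 80/2 = 40, so 40 ∣ r. Since 4 ∣ 40, it follows that 4 ∣ r.

(→) This fails: take r = 4. Certainly 4 ∣ 4, but 8 ∤ 4.

Only the converse holds.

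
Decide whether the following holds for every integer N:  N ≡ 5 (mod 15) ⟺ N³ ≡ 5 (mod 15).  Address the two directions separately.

Equivalent; both directions hold.

Forward direction. Suppose N ≡ 5 (mod 15). Write N = 15j + 5. Then (15j + 5)³ = 3375j³ + 3375j² + 1125j + 125 = 15(225j³ + 225j² + 75j + 8) + 5, so N³ ≡ 5 (mod 15).

Converse. Suppose N³ ≡ 5 (mod 15). The only residue r in {0, …, 14} with r³ ≡ 5 (mod 15) is r = 5, so N ≡ 5 (mod 15).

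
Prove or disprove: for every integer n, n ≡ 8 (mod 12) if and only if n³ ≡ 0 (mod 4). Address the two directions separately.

(⟹) Suppose n ≡ 8 (mod 12). Then n³ ≡ 8³ = 512 (mod 12), and since 4 ∣ 12, also n³ ≡ 0 (mod 4).

(⟸) This fails: take n = 0. Then 0³ = 0 ≡ 0 (mod 4), yet 0 ≡ 0 (mod 12), not 8.

Not equivalent: only (⇒) holds.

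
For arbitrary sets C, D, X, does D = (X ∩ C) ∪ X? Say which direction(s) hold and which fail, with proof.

(⟹) This inclusion fails. Take C = ∅, D = {1}, X = ∅; then 1 ∈ D but 1 ∉ (X ∩ C) ∪ X.

(⟸) This inclusion fails. Take C = ∅, D = ∅, X = {1}; then 1 ∈ (X ∩ C) ∪ X but 1 ∉ D.

Both inclusions fail.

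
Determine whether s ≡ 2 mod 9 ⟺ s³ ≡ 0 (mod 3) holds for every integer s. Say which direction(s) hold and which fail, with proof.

(⇒) fails and (⇐) fails.

[⇒] This fails: take s = 2. Then 2 ≡ 2 (mod 9), but 2³ = 8 ≡ 2 (mod 3), not 0.

[⇐] This fails: take s = 0. Then 0³ = 0 ≡ 0 (mod 3), yet 0 ≡ 0 (mod 9), not 2.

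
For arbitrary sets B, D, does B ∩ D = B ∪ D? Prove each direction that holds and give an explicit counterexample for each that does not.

(⟸) This inclusion fails. Take B = {1}, D = ∅; then 1 ∈ B ∪ D but 1 ∉ B ∩ D.

(⟹) Let x ∈ B ∩ D. Then x ∈ B ∩ D, from which x ∈ B ∪ D.

The sets are not equal: only the forward inclusion holds.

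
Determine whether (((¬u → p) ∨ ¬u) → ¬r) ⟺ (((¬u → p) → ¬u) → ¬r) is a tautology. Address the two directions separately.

(⟹) Assume the antecedent. If u is true, ((¬u → p) → ¬u) → ¬r reduces to true regardless of the other variables. If u is false, the antecedent forces (u = F, p = F, r = F) or (u = F, p = T, r = F), and ((¬u → p) → ¬u) → ¬r holds there. Either way ((¬u → p) → ¬u) → ¬r holds.

(⟸) This fails. Under u = T, p = F, r = T, the left side is false but the right side is true.

Only the forward direction holds.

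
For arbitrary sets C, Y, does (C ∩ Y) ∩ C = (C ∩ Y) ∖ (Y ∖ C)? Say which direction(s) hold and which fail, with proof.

Both inclusions hold; the sets are equal.

(⟹) Let x ∈ (C ∩ Y) ∩ C. Then x ∈ C ∩ Y, from which x ∈ (C ∩ Y) ∖ (Y ∖ C).

(⟸) Let x ∈ (C ∩ Y) ∖ (Y ∖ C). Then x ∈ C ∩ Y, from which x ∈ (C ∩ Y) ∩ C.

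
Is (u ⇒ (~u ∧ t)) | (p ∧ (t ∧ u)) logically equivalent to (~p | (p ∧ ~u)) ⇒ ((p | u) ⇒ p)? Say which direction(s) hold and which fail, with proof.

The forward direction holds; the converse fails.

[⇒] Assume the antecedent. If u is true, the antecedent forces (t = T, u = T, p = T), and the consequent holds there. If u is false, the consequent reduces to true regardless of the other variables. Either way the consequent holds.

[⇐] This fails. Under t = F, u = T, p = T, the left side is false but the right side is true.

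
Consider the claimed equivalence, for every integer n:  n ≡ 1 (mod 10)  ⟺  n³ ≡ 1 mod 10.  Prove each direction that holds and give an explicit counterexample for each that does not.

The biconditional holds.

[⇒] Suppose n ≡ 1 (mod 10). Write n = 10j + 1. Then (10j + 1)³ = 1000j³ + 300j² + 30j + 1 = 10(100j³ + 30j² + 3j) + 1, so n³ ≡ 1 (mod 10).

[⇐] Conversely, suppose n³ ≡ 1 (mod 10). The only residue r in {0, …, 9} with r³ ≡ 1 (mod 10) is r = 1, so n ≡ 1 (mod 10).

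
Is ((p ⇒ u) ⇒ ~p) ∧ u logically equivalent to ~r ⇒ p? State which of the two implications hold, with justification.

Both directions fail.

Forward direction. This fails. Under p = F, r = F, u = T, the left side is true but the right side is false.

Converse. This fails. Under p = T, r = F, u = F, the left side is false but the right side is true.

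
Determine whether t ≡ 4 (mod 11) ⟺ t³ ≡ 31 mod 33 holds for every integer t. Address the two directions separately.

(→) This fails: take t = 15. Then 15 ≡ 4 (mod 11), but 15³ = 3375 ≡ 9 (mod 33), not 31.

(←) Conversely, the residues r modulo 33 with r³ ≡ 31 (mod 33) are exactly {4}, and each is ≡ 4 (mod 11).

Only the converse holds.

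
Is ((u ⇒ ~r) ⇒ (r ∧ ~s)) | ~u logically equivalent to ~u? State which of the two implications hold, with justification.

Only the converse holds.

(⟹) This fails. Under s = F, r = T, u = T, the left side is true but the right side is false.

(⟸) Assume the antecedent. If s is true, the antecedent forces (s = T, r = F, u = F) or (s = T, r = T, u = F), and ((u ⇒ ~r) ⇒ (r ∧ ~s)) | ~u holds there. If s is false, the antecedent forces (s = F, r = F, u = F) or (s = F, r = T, u = F), and ((u ⇒ ~r) ⇒ (r ∧ ~s)) | ~u holds there. Either way ((u ⇒ ~r) ⇒ (r ∧ ~s)) | ~u holds.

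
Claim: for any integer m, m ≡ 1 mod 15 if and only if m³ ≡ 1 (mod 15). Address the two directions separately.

(⇐) Suppose m³ ≡ 1 (mod 15). The only residue r in {0, …, 14} with r³ ≡ 1 (mod 15) is r = 1, so m ≡ 1 (mod 15).

(⇒) Suppose m ≡ 1 mod 15. Write m = 15j + 1. Then (15j + 1)³ = 3375j³ + 675j² + 45j + 1 = 15(225j³ + 45j² + 3j) + 1, so m³ ≡ 1 (mod 15).

Both directions hold.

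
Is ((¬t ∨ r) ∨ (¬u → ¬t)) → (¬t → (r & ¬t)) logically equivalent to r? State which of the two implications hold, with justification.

(←) Assume the antecedent. If r is true, the consequent reduces to true regardless of the other variables. If r is false, the antecedent cannot hold. Either way the consequent holds.

(→) This fails. Under r = F, u = F, t = T, the left side is true but the right side is false.

Only the converse holds.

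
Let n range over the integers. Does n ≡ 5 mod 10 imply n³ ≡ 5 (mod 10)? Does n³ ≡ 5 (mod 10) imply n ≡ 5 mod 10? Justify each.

Both directions hold; the statement is true.

(⇐) For the converse, argue contrapositively. If n ≢ 5 (mod 10), then n is congruent to one of 0, 1, 2, 3, 4, 6, 7, 8, 9 modulo 10, and these give n³ ≡ 0, 1, 8, 7, 4, 6, 3, 2, 9 respectively — never 5.

(⇒) Suppose n ≡ 5 mod 10. Write n = 10j + 5. Then (10j + 5)³ = 1000j³ + 1500j² + 750j + 125 = 10(100j³ + 150j² + 75j + 12) + 5, so n³ ≡ 5 (mod 10).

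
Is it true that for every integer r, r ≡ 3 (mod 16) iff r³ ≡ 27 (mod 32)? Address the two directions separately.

(⟹) This fails: take r = 19. Then 19 ≡ 3 (mod 16), but 19³ = 6859 ≡ 11 (mod 32), not 27.

(⟸) Conversely, the residues r modulo 32 with r³ ≡ 27 (mod 32) are exactly {3}, and each is ≡ 3 (mod 16).

Only the reverse direction holds.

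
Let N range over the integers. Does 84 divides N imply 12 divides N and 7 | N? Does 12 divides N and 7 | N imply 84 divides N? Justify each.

Both directions hold; the statement is true.

(→) If 84 ∣ N, write N = 84q. Since 84 = 7·12, N = 12·(7q), so 12 ∣ N; and since 84 = 12·7, N = 7·(12q), so 7 ∣ N.

(←) Suppose 12 ∣ N and 7 ∣ N. Any common multiple of 12 and 7 is a multiple of their lcm; here gcd(12, 7) = 1, so lcm(12, 7) = 12·7 = 84, so 84 ∣ N.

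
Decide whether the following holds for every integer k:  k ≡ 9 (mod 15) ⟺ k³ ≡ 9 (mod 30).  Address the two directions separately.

Not equivalent: only (⇐) holds.

[⇒] This fails: take k = 24. Then 24 ≡ 9 (mod 15), but 24³ = 13824 ≡ 24 (mod 30), not 9.

[⇐] Conversely, the residues r modulo 30 with r³ ≡ 9 (mod 30) are exactly {9}, and each is ≡ 9 (mod 15).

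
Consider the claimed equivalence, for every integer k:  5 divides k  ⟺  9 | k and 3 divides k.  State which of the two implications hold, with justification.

Both directions fail.

[⇒] This fails: take k = 5. Certainly 5 ∣ 5, but 9 ∤ 5.

[⇐] This fails: take k = 9. Both 9 ∣ 9 and 3 ∣ 9, yet 9 is not a multiple of 5 (since 9 = 1·5 + 4), so 5 ∤ 9.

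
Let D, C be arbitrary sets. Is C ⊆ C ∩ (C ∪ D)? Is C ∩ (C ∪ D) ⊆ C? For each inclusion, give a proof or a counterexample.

Both inclusions hold; the sets are equal.

(⊆) Let x ∈ C. Then either x ∈ C and x ∉ D; or x ∈ D ∩ C. In each case x ∈ C ∩ (C ∪ D), so C ⊆ C ∩ (C ∪ D).

(⊇) Let x ∈ C ∩ (C ∪ D). Then either x ∈ C and x ∉ D; or x ∈ D ∩ C. In each case x ∈ C, so C ∩ (C ∪ D) ⊆ C.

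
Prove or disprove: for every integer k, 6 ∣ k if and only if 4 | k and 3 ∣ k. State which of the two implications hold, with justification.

Only the converse holds.

[⇒] This fails: take k = 6. Certainly 6 ∣ 6, but 4 ∤ 6.

[⇐] Suppose 4 ∣ k and 3 ∣ k. Any common multiple of 4 and 3 is a multiple of their lcm; here gcd(4, 3) = 1, so lcm(4, 3) = 4·3 = 12, so 12 ∣ k. Since 6 ∣ 12, it follows that 6 ∣ k.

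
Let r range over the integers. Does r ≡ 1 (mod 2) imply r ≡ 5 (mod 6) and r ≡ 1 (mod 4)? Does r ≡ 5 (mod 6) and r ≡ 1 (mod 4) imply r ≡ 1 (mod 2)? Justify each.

Only the reverse direction holds.

[⇒] This fails: r = 1 gives 1 ≡ 1 (mod 2) but 1 ≡ 1 (mod 6), so the conjunction on the right does not hold.

[⇐] Conversely, if r ≡ 5 (mod 6) and r ≡ 1 (mod 4), then by the Chinese remainder theorem r ≡ 5 (mod 12). Since 5 ≡ 1 (mod 2) and 2 ∣ 12, we get r ≡ 1 (mod 2).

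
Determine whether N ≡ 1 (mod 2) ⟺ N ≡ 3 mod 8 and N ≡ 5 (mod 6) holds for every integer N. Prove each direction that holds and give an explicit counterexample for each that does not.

The forward direction fails; the converse holds.

[⇐] If N ≡ 3 (mod 8) and N ≡ 5 (mod 6), then by the Chinese remainder theorem N ≡ 11 (mod 24). Since 11 ≡ 1 (mod 2) and 2 ∣ 24, we get N ≡ 1 (mod 2).

[⇒] This fails: N = 1 gives 1 ≡ 1 (mod 2) but 1 ≡ 1 (mod 8), so the conjunction on the right does not hold.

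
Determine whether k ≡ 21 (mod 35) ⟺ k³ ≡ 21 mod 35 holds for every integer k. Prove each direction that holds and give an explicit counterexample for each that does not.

[⇒] Suppose k ≡ 21 (mod 35). Write k = 35j + 21. Then (35j + 21)³ = 42875j³ + 77175j² + 46305j + 9261 = 35(1225j³ + 2205j² + 1323j + 264) + 21, so k³ ≡ 21 (mod 35).

[⇐] Conversely, suppose k³ ≡ 21 (mod 35). The only residue r in {0, …, 34} with r³ ≡ 21 (mod 35) is r = 21, so k ≡ 21 (mod 35).

The biconditional holds.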